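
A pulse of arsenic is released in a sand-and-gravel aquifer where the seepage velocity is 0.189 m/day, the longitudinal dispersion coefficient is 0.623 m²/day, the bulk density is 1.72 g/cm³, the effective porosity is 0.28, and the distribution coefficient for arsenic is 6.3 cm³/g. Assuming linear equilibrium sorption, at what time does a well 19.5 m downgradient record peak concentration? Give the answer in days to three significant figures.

3460 days

Retardation factor R = 1 + ρ_b·K_d/n = 1 + 1.72 × 6.3/0.28 = 39.70.
Sorption retards both mechanisms: v_R = v/R = 0.004761 m/day, D_R = D/R = 0.01569 m²/day.
Peak time from v_R²t² + 2D_R t − x² = 0: t = (√(D_R² + v_R²x²) − D_R)/v_R².
√(D_R² + v_R²x²) = √(0.01569² + 0.004761² × 19.5²) = 0.09416; v_R² = 2.267e-05.
t = (0.09416 − 0.01569)/2.267e-05 = 3460 days.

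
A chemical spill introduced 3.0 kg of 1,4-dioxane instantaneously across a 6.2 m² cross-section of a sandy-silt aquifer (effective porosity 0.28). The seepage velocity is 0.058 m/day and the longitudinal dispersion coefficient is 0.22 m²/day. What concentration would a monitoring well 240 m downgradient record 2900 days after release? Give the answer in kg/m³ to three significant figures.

For an instantaneous plane source, C(x,t) = M/(n_e·A·√(4πDt)) · exp(−(x−vt)²/(4Dt)), with n_e·A the pore (flow) area.
Plume center vt = 0.058 × 2900 = 168.2 m, so the well at 240 m is 71.8 m downgradient of the peak.
√(4πDt) = 89.54 m, giving peak height M/(n_e·A·√(4πDt)) = 3.0/(0.28 × 6.2 × 89.54) = 0.01930 kg/m³.
(x−vt)²/(4Dt) = (71.8)²/(4 × 0.22 × 2900) = 2.020; exp(−2.020) = 0.1327.
C = 0.01930 × 0.1327 = 0.00256 kg/m³.

0.00256 kg/m³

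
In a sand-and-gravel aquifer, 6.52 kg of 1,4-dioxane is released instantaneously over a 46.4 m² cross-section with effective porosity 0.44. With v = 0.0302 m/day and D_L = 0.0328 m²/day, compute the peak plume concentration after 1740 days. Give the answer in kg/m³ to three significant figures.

The peak of an instantaneous 1D plume sits at x = vt; there the Gaussian factor is 1 and C_max = M/(n_e·A·√(4πDt)), where n_e·A is the pore area the mass is dissolved in.
√(4πDt) = √(4π × 0.0328 × 1740) = 26.78 m, so C_max = 6.52/(0.44 × 46.4 × 26.78) = 0.0119 kg/m³.

0.0119 kg/m³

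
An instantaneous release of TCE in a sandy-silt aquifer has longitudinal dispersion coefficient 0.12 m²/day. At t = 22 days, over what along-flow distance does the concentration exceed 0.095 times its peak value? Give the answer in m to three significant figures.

The plume is Gaussian with σ = √(2Dt) = √(2 × 0.12 × 22) = 2.298 m.
C/C_peak = exp(−Δx²/(2σ²)) = 0.095 ⇒ Δx = σ·√(−2 ln 0.095) = 2.298 × 2.170 = 4.987 m.
Width = 2Δx = 9.97 m.

9.97 m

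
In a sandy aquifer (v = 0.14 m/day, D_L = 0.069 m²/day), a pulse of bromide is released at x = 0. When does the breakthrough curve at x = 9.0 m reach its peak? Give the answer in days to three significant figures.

60.9 days

For the 1D instantaneous-source solution, setting ∂C/∂t = 0 at fixed x gives v²t² + 2Dt − x² = 0, so t = (√(D² + v²x²) − D)/v².
√(D² + v²x²) = √(0.069² + 0.14² × 9.0²) = 1.262; v² = 0.0196.
t = (1.262 − 0.069)/0.0196 = 60.9 days (vs. the pure-advection estimate x/v = 64.3 d).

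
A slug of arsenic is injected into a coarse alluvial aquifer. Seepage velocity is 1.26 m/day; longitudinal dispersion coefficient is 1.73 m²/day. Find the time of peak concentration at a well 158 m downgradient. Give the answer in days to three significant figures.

124 days

For the 1D instantaneous-source solution, setting ∂C/∂t = 0 at fixed x gives v²t² + 2Dt − x² = 0, so t = (√(D² + v²x²) − D)/v².
√(D² + v²x²) = √(1.73² + 1.26² × 158²) = 199.1; v² = 1.5876.
t = (199.1 − 1.73)/1.5876 = 124 days (vs. the pure-advection estimate x/v = 125 d).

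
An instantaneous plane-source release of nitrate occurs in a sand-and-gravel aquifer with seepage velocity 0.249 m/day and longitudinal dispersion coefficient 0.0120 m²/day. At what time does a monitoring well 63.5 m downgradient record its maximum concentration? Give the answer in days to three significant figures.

For the 1D instantaneous-source solution, setting ∂C/∂t = 0 at fixed x gives v²t² + 2Dt − x² = 0, so t = (√(D² + v²x²) − D)/v².
√(D² + v²x²) = √(0.0120² + 0.249² × 63.5²) = 15.81; v² = 0.062001.
t = (15.81 − 0.0120)/0.062001 = 255 days (vs. the pure-advection estimate x/v = 255 d).

255 days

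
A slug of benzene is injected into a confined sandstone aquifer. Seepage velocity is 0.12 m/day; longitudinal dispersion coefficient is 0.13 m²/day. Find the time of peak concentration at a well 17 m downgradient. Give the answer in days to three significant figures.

For the 1D instantaneous-source solution, setting ∂C/∂t = 0 at fixed x gives v²t² + 2Dt − x² = 0, so t = (√(D² + v²x²) − D)/v².
√(D² + v²x²) = √(0.13² + 0.12² × 17²) = 2.044; v² = 0.0144.
t = (2.044 − 0.13)/0.0144 = 133 days (vs. the pure-advection estimate x/v = 142 d).

133 days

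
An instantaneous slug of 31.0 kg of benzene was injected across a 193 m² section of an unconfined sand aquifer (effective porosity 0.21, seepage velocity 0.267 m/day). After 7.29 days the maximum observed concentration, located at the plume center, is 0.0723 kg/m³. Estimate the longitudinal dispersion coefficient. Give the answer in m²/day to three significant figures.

At the plume center C_max = M/(n_e·A·√(4πDt)), so D = M²/(4πt·(n_e·A·C_max)²).
n_e·A·C_max = 0.21 × 193 × 0.0723 = 2.930 kg/m.
D = 31.0²/(4π × 7.29 × 2.930²) = 1.22 m²/day.

1.22 m²/day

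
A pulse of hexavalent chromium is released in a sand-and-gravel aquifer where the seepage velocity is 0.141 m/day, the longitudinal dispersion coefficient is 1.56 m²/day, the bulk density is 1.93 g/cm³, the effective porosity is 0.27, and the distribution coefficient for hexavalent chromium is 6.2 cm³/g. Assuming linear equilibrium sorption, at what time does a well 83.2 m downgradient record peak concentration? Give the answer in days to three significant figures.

23400 days

Retardation factor R = 1 + ρ_b·K_d/n = 1 + 1.93 × 6.2/0.27 = 45.32.
Sorption retards both mechanisms: v_R = v/R = 0.003111 m/day, D_R = D/R = 0.03442 m²/day.
Peak time from v_R²t² + 2D_R t − x² = 0: t = (√(D_R² + v_R²x²) − D_R)/v_R².
√(D_R² + v_R²x²) = √(0.03442² + 0.003111² × 83.2²) = 0.2611; v_R² = 9.678e-06.
t = (0.2611 − 0.03442)/9.678e-06 = 23400 days.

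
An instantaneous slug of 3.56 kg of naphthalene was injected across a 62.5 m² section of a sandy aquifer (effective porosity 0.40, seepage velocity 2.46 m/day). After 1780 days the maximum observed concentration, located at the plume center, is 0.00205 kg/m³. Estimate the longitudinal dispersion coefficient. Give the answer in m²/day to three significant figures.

0.216 m²/day

At the plume center C_max = M/(n_e·A·√(4πDt)), so D = M²/(4πt·(n_e·A·C_max)²).
n_e·A·C_max = 0.40 × 62.5 × 0.00205 = 0.05125 kg/m.
D = 3.56²/(4π × 1780 × 0.05125²) = 0.216 m²/day.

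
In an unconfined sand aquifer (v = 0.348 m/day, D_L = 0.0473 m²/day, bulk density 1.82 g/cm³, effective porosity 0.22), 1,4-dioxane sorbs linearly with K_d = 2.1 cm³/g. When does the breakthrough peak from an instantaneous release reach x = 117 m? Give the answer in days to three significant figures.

Retardation factor R = 1 + ρ_b·K_d/n = 1 + 1.82 × 2.1/0.22 = 18.37.
Sorption retards both mechanisms: v_R = v/R = 0.01894 m/day, D_R = D/R = 0.002575 m²/day.
Peak time from v_R²t² + 2D_R t − x² = 0: t = (√(D_R² + v_R²x²) − D_R)/v_R².
√(D_R² + v_R²x²) = √(0.002575² + 0.01894² × 117²) = 2.216; v_R² = 0.0003587.
t = (2.216 − 0.002575)/0.0003587 = 6170 days.

6170 days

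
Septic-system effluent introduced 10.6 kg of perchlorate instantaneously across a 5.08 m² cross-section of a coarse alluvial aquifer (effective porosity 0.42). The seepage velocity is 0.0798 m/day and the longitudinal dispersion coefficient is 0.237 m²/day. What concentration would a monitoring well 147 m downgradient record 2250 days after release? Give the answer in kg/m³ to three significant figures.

For an instantaneous plane source, C(x,t) = M/(n_e·A·√(4πDt)) · exp(−(x−vt)²/(4Dt)), with n_e·A the pore (flow) area.
Plume center vt = 0.0798 × 2250 = 179.55 m, so the well at 147 m is 32.55 m upgradient of the peak.
√(4πDt) = 81.86 m, giving peak height M/(n_e·A·√(4πDt)) = 10.6/(0.42 × 5.08 × 81.86) = 0.06069 kg/m³.
(x−vt)²/(4Dt) = (-32.55)²/(4 × 0.237 × 2250) = 0.4967; exp(−0.4967) = 0.6085.
C = 0.06069 × 0.6085 = 0.0369 kg/m³.

0.0369 kg/m³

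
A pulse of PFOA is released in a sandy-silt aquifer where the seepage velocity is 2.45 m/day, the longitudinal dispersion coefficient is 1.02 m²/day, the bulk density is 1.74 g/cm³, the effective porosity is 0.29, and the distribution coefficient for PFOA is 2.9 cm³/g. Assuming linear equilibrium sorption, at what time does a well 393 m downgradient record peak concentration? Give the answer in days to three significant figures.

2950 days

Retardation factor R = 1 + ρ_b·K_d/n = 1 + 1.74 × 2.9/0.29 = 18.40.
Sorption retards both mechanisms: v_R = v/R = 0.1332 m/day, D_R = D/R = 0.05543 m²/day.
Peak time from v_R²t² + 2D_R t − x² = 0: t = (√(D_R² + v_R²x²) − D_R)/v_R².
√(D_R² + v_R²x²) = √(0.05543² + 0.1332² × 393²) = 52.35; v_R² = 0.01774.
t = (52.35 − 0.05543)/0.01774 = 2950 days.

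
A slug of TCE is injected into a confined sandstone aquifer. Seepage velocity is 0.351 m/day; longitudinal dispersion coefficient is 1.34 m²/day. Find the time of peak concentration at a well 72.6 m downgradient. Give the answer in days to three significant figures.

For the 1D instantaneous-source solution, setting ∂C/∂t = 0 at fixed x gives v²t² + 2Dt − x² = 0, so t = (√(D² + v²x²) − D)/v².
√(D² + v²x²) = √(1.34² + 0.351² × 72.6²) = 25.52; v² = 0.123201.
t = (25.52 − 1.34)/0.123201 = 196 days (vs. the pure-advection estimate x/v = 207 d).

196 days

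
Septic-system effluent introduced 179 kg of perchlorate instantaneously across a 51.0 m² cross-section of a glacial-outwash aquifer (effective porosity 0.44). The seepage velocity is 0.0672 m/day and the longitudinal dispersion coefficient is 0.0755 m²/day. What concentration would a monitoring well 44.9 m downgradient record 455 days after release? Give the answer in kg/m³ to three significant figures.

For an instantaneous plane source, C(x,t) = M/(n_e·A·√(4πDt)) · exp(−(x−vt)²/(4Dt)), with n_e·A the pore (flow) area.
Plume center vt = 0.0672 × 455 = 30.576 m, so the well at 44.9 m is 14.324 m downgradient of the peak.
√(4πDt) = 20.78 m, giving peak height M/(n_e·A·√(4πDt)) = 179/(0.44 × 51.0 × 20.78) = 0.3839 kg/m³.
(x−vt)²/(4Dt) = (14.324)²/(4 × 0.0755 × 455) = 1.493; exp(−1.493) = 0.2247.
C = 0.3839 × 0.2247 = 0.0863 kg/m³.

0.0863 kg/m³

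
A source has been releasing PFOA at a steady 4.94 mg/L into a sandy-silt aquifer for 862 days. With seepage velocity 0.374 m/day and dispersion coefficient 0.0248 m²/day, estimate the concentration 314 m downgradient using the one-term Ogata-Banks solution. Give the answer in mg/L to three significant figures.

4.45 mg/L

For a continuous step input, C/C₀ ≈ ½·erfc((x−vt)/(2√(Dt))).
vt = 0.374 × 862 = 322.388 m and 2√(Dt) = 2√(0.0248 × 862) = 9.247 m.
Argument (x−vt)/(2√(Dt)) = (314 − 322.388)/9.247 = -0.9071; ½·erfc(-0.9071) = 0.9002.
C = 4.94 × 0.9002 = 4.45 mg/L.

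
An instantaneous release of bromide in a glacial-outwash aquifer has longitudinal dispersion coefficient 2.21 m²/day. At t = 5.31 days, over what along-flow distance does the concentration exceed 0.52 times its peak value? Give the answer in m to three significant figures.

The plume is Gaussian with σ = √(2Dt) = √(2 × 2.21 × 5.31) = 4.845 m.
C/C_peak = exp(−Δx²/(2σ²)) = 0.52 ⇒ Δx = σ·√(−2 ln 0.52) = 4.845 × 1.144 = 5.543 m.
Width = 2Δx = 11.1 m.

11.1 m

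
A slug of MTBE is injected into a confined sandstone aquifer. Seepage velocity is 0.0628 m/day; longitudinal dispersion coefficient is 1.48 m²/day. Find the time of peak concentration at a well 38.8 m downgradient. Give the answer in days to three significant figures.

For the 1D instantaneous-source solution, setting ∂C/∂t = 0 at fixed x gives v²t² + 2Dt − x² = 0, so t = (√(D² + v²x²) − D)/v².
√(D² + v²x²) = √(1.48² + 0.0628² × 38.8²) = 2.851; v² = 0.00394384.
t = (2.851 − 1.48)/0.00394384 = 348 days (vs. the pure-advection estimate x/v = 618 d).

348 days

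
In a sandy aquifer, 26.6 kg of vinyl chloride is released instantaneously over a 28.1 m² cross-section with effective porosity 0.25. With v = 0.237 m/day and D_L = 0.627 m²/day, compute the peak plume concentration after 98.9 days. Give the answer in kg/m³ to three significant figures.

0.136 kg/m³

The peak of an instantaneous 1D plume sits at x = vt; there the Gaussian factor is 1 and C_max = M/(n_e·A·√(4πDt)), where n_e·A is the pore area the mass is dissolved in.
√(4πDt) = √(4π × 0.627 × 98.9) = 27.91 m, so C_max = 26.6/(0.25 × 28.1 × 27.91) = 0.136 kg/m³.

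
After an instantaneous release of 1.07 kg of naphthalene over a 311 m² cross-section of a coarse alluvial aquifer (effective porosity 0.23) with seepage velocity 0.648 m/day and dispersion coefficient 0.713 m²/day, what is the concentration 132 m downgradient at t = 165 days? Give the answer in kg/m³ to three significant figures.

For an instantaneous plane source, C(x,t) = M/(n_e·A·√(4πDt)) · exp(−(x−vt)²/(4Dt)), with n_e·A the pore (flow) area.
Plume center vt = 0.648 × 165 = 106.92 m, so the well at 132 m is 25.08 m downgradient of the peak.
√(4πDt) = 38.45 m, giving peak height M/(n_e·A·√(4πDt)) = 1.07/(0.23 × 311 × 38.45) = 0.0003890 kg/m³.
(x−vt)²/(4Dt) = (25.08)²/(4 × 0.713 × 165) = 1.337; exp(−1.337) = 0.2626.
C = 0.0003890 × 0.2626 = 0.000102 kg/m³.

0.000102 kg/m³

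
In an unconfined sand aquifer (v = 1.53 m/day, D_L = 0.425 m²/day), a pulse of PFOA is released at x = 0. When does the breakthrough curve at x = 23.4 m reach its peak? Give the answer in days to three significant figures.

For the 1D instantaneous-source solution, setting ∂C/∂t = 0 at fixed x gives v²t² + 2Dt − x² = 0, so t = (√(D² + v²x²) − D)/v².
√(D² + v²x²) = √(0.425² + 1.53² × 23.4²) = 35.80; v² = 2.3409.
t = (35.80 − 0.425)/2.3409 = 15.1 days (vs. the pure-advection estimate x/v = 15.3 d).

15.1 days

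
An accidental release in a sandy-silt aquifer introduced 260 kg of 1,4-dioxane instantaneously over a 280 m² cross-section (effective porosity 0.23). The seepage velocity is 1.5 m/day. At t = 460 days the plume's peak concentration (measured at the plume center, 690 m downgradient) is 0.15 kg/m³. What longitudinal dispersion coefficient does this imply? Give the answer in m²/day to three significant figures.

0.125 m²/day

At the plume center C_max = M/(n_e·A·√(4πDt)), so D = M²/(4πt·(n_e·A·C_max)²).
n_e·A·C_max = 0.23 × 280 × 0.15 = 9.660 kg/m.
D = 260²/(4π × 460 × 9.660²) = 0.125 m²/day.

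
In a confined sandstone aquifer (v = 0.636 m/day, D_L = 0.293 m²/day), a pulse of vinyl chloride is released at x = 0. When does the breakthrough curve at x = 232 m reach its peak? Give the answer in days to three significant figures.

364 days

For the 1D instantaneous-source solution, setting ∂C/∂t = 0 at fixed x gives v²t² + 2Dt − x² = 0, so t = (√(D² + v²x²) − D)/v².
√(D² + v²x²) = √(0.293² + 0.636² × 232²) = 147.6; v² = 0.404496.
t = (147.6 − 0.293)/0.404496 = 364 days (vs. the pure-advection estimate x/v = 365 d).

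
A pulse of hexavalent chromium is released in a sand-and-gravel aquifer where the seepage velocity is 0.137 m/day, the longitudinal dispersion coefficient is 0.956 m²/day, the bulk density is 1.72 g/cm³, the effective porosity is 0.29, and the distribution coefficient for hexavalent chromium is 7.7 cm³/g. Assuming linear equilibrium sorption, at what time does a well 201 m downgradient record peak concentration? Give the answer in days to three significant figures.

Retardation factor R = 1 + ρ_b·K_d/n = 1 + 1.72 × 7.7/0.29 = 46.67.
Sorption retards both mechanisms: v_R = v/R = 0.002936 m/day, D_R = D/R = 0.02048 m²/day.
Peak time from v_R²t² + 2D_R t − x² = 0: t = (√(D_R² + v_R²x²) − D_R)/v_R².
√(D_R² + v_R²x²) = √(0.02048² + 0.002936² × 201²) = 0.5905; v_R² = 8.620e-06.
t = (0.5905 − 0.02048)/8.620e-06 = 66100 days.

66100 days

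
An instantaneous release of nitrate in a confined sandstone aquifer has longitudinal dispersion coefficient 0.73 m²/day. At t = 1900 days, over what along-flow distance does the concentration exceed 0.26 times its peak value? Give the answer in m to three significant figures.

The plume is Gaussian with σ = √(2Dt) = √(2 × 0.73 × 1900) = 52.67 m.
C/C_peak = exp(−Δx²/(2σ²)) = 0.26 ⇒ Δx = σ·√(−2 ln 0.26) = 52.67 × 1.641 = 86.43 m.
Width = 2Δx = 173 m.

173 m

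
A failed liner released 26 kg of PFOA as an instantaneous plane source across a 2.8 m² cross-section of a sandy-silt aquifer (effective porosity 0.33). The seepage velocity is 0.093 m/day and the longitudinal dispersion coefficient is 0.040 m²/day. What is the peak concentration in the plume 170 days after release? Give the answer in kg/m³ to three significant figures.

3.04 kg/m³

The peak of an instantaneous 1D plume sits at x = vt; there the Gaussian factor is 1 and C_max = M/(n_e·A·√(4πDt)), where n_e·A is the pore area the mass is dissolved in.
√(4πDt) = √(4π × 0.040 × 170) = 9.244 m, so C_max = 26/(0.33 × 2.8 × 9.244) = 3.04 kg/m³.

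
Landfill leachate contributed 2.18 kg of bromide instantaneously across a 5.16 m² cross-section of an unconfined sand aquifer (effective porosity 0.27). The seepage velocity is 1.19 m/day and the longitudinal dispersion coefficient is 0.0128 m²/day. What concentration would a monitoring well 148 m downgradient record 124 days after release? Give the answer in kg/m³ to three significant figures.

For an instantaneous plane source, C(x,t) = M/(n_e·A·√(4πDt)) · exp(−(x−vt)²/(4Dt)), with n_e·A the pore (flow) area.
Plume center vt = 1.19 × 124 = 147.56 m, so the well at 148 m is 0.44 m downgradient of the peak.
√(4πDt) = 4.466 m, giving peak height M/(n_e·A·√(4πDt)) = 2.18/(0.27 × 5.16 × 4.466) = 0.3504 kg/m³.
(x−vt)²/(4Dt) = (0.44)²/(4 × 0.0128 × 124) = 0.03049; exp(−0.03049) = 0.9700.
C = 0.3504 × 0.9700 = 0.340 kg/m³.

0.340 kg/m³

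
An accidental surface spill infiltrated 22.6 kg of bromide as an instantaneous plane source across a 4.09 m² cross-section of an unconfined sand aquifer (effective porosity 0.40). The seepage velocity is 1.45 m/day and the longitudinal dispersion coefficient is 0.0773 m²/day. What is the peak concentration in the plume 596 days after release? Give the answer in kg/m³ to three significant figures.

The peak of an instantaneous 1D plume sits at x = vt; there the Gaussian factor is 1 and C_max = M/(n_e·A·√(4πDt)), where n_e·A is the pore area the mass is dissolved in.
√(4πDt) = √(4π × 0.0773 × 596) = 24.06 m, so C_max = 22.6/(0.40 × 4.09 × 24.06) = 0.574 kg/m³.

0.574 kg/m³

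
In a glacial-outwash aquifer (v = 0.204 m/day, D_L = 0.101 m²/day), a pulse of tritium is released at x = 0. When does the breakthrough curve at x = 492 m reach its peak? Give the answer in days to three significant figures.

2410 days

For the 1D instantaneous-source solution, setting ∂C/∂t = 0 at fixed x gives v²t² + 2Dt − x² = 0, so t = (√(D² + v²x²) − D)/v².
√(D² + v²x²) = √(0.101² + 0.204² × 492²) = 100.4; v² = 0.041616.
t = (100.4 − 0.101)/0.041616 = 2410 days (vs. the pure-advection estimate x/v = 2410 d).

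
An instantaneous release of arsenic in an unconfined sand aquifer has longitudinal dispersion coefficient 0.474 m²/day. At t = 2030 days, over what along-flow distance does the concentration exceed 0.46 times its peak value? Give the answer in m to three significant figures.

The plume is Gaussian with σ = √(2Dt) = √(2 × 0.474 × 2030) = 43.87 m.
C/C_peak = exp(−Δx²/(2σ²)) = 0.46 ⇒ Δx = σ·√(−2 ln 0.46) = 43.87 × 1.246 = 54.66 m.
Width = 2Δx = 109 m.

109 m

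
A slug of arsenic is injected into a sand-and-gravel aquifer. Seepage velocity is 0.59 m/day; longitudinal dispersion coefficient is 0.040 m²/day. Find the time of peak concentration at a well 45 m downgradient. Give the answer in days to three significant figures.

76.2 days

For the 1D instantaneous-source solution, setting ∂C/∂t = 0 at fixed x gives v²t² + 2Dt − x² = 0, so t = (√(D² + v²x²) − D)/v².
√(D² + v²x²) = √(0.040² + 0.59² × 45²) = 26.55; v² = 0.3481.
t = (26.55 − 0.040)/0.3481 = 76.2 days (vs. the pure-advection estimate x/v = 76.3 d).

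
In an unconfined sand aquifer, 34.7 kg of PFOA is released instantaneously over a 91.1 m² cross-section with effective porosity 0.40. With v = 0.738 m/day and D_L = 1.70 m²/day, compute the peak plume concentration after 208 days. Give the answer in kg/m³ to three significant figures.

The peak of an instantaneous 1D plume sits at x = vt; there the Gaussian factor is 1 and C_max = M/(n_e·A·√(4πDt)), where n_e·A is the pore area the mass is dissolved in.
√(4πDt) = √(4π × 1.70 × 208) = 66.66 m, so C_max = 34.7/(0.40 × 91.1 × 66.66) = 0.0143 kg/m³.

0.0143 kg/m³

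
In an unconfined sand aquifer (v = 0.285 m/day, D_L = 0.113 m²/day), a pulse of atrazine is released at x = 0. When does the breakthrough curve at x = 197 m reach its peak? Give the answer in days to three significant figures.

690 days

For the 1D instantaneous-source solution, setting ∂C/∂t = 0 at fixed x gives v²t² + 2Dt − x² = 0, so t = (√(D² + v²x²) − D)/v².
√(D² + v²x²) = √(0.113² + 0.285² × 197²) = 56.15; v² = 0.081225.
t = (56.15 − 0.113)/0.081225 = 690 days (vs. the pure-advection estimate x/v = 691 d).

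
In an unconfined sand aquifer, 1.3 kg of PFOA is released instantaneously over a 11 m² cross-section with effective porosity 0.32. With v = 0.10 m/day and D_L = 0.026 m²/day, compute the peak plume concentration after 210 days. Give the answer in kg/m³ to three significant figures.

0.0446 kg/m³

The peak of an instantaneous 1D plume sits at x = vt; there the Gaussian factor is 1 and C_max = M/(n_e·A·√(4πDt)), where n_e·A is the pore area the mass is dissolved in.
√(4πDt) = √(4π × 0.026 × 210) = 8.283 m, so C_max = 1.3/(0.32 × 11 × 8.283) = 0.0446 kg/m³.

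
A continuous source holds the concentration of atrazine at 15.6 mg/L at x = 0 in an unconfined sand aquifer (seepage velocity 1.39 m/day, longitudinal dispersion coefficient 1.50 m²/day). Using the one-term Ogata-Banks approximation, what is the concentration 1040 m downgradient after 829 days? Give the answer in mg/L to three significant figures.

15.4 mg/L

For a continuous step input, C/C₀ ≈ ½·erfc((x−vt)/(2√(Dt))).
vt = 1.39 × 829 = 1152.31 m and 2√(Dt) = 2√(1.50 × 829) = 70.53 m.
Argument (x−vt)/(2√(Dt)) = (1040 − 1152.31)/70.53 = -1.592; ½·erfc(-1.592) = 0.9878.
C = 15.6 × 0.9878 = 15.4 mg/L.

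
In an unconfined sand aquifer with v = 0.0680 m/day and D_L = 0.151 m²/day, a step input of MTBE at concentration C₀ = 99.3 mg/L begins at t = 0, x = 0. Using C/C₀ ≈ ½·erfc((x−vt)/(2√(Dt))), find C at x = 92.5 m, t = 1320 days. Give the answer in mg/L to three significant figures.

44.2 mg/L

For a continuous step input, C/C₀ ≈ ½·erfc((x−vt)/(2√(Dt))).
vt = 0.0680 × 1320 = 89.76 m and 2√(Dt) = 2√(0.151 × 1320) = 28.24 m.
Argument (x−vt)/(2√(Dt)) = (92.5 − 89.76)/28.24 = 0.09703; ½·erfc(0.09703) = 0.4454.
C = 99.3 × 0.4454 = 44.2 mg/L.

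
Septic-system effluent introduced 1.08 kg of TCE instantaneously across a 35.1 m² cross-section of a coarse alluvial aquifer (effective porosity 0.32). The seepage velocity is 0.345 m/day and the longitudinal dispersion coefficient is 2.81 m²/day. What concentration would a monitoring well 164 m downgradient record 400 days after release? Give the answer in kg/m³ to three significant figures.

For an instantaneous plane source, C(x,t) = M/(n_e·A·√(4πDt)) · exp(−(x−vt)²/(4Dt)), with n_e·A the pore (flow) area.
Plume center vt = 0.345 × 400 = 138 m, so the well at 164 m is 26 m downgradient of the peak.
√(4πDt) = 118.8 m, giving peak height M/(n_e·A·√(4πDt)) = 1.08/(0.32 × 35.1 × 118.8) = 0.0008094 kg/m³.
(x−vt)²/(4Dt) = (26)²/(4 × 2.81 × 400) = 0.1504; exp(−0.1504) = 0.8604.
C = 0.0008094 × 0.8604 = 0.000696 kg/m³.

0.000696 kg/m³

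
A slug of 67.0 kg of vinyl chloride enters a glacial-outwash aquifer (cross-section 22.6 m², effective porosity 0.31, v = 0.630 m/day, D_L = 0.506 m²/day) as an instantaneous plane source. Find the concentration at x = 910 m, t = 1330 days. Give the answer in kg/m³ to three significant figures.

For an instantaneous plane source, C(x,t) = M/(n_e·A·√(4πDt)) · exp(−(x−vt)²/(4Dt)), with n_e·A the pore (flow) area.
Plume center vt = 0.630 × 1330 = 837.9 m, so the well at 910 m is 72.1 m downgradient of the peak.
√(4πDt) = 91.96 m, giving peak height M/(n_e·A·√(4πDt)) = 67.0/(0.31 × 22.6 × 91.96) = 0.1040 kg/m³.
(x−vt)²/(4Dt) = (72.1)²/(4 × 0.506 × 1330) = 1.931; exp(−1.931) = 0.1450.
C = 0.1040 × 0.1450 = 0.0151 kg/m³.

0.0151 kg/m³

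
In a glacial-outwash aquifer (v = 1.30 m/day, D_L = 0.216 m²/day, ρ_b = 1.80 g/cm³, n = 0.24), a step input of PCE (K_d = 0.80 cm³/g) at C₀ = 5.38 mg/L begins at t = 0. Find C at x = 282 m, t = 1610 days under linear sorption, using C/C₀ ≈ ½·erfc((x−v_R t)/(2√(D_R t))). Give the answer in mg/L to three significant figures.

Retardation factor R = 1 + ρ_b·K_d/n = 1 + 1.80 × 0.80/0.24 = 7.000.
Sorption retards both mechanisms: v_R = v/R = 0.1857 m/day, D_R = D/R = 0.03086 m²/day.
v_R·t = 0.1857 × 1610 = 298.977 m; 2√(D_R t) = 14.10 m; argument = (282 − 298.977)/14.10 = -1.204.
C = C₀ × ½·erfc(-1.204) = 5.38 × 0.9557 = 5.14 mg/L.

5.14 mg/L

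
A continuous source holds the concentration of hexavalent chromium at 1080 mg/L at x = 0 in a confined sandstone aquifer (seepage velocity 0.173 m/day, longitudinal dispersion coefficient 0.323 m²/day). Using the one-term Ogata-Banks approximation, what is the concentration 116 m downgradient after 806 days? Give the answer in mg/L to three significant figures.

For a continuous step input, C/C₀ ≈ ½·erfc((x−vt)/(2√(Dt))).
vt = 0.173 × 806 = 139.438 m and 2√(Dt) = 2√(0.323 × 806) = 32.27 m.
Argument (x−vt)/(2√(Dt)) = (116 − 139.438)/32.27 = -0.7263; ½·erfc(-0.7263) = 0.8478.
C = 1080 × 0.8478 = 916 mg/L.

916 mg/L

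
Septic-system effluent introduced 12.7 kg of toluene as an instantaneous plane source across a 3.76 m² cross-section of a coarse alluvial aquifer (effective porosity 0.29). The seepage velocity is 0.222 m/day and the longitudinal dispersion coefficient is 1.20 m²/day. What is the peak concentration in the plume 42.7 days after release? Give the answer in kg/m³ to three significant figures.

The peak of an instantaneous 1D plume sits at x = vt; there the Gaussian factor is 1 and C_max = M/(n_e·A·√(4πDt)), where n_e·A is the pore area the mass is dissolved in.
√(4πDt) = √(4π × 1.20 × 42.7) = 25.38 m, so C_max = 12.7/(0.29 × 3.76 × 25.38) = 0.459 kg/m³.

0.459 kg/m³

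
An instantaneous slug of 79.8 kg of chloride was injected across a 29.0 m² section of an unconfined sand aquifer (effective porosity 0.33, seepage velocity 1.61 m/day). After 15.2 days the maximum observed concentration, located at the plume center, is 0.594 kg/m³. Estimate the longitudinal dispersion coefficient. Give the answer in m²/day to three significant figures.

At the plume center C_max = M/(n_e·A·√(4πDt)), so D = M²/(4πt·(n_e·A·C_max)²).
n_e·A·C_max = 0.33 × 29.0 × 0.594 = 5.685 kg/m.
D = 79.8²/(4π × 15.2 × 5.685²) = 1.03 m²/day.

1.03 m²/day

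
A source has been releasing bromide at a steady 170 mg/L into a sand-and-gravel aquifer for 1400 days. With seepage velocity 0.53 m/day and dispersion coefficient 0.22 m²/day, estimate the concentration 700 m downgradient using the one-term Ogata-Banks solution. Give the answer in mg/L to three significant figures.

For a continuous step input, C/C₀ ≈ ½·erfc((x−vt)/(2√(Dt))).
vt = 0.53 × 1400 = 742 m and 2√(Dt) = 2√(0.22 × 1400) = 35.10 m.
Argument (x−vt)/(2√(Dt)) = (700 − 742)/35.10 = -1.197; ½·erfc(-1.197) = 0.9548.
C = 170 × 0.9548 = 162 mg/L.

162 mg/L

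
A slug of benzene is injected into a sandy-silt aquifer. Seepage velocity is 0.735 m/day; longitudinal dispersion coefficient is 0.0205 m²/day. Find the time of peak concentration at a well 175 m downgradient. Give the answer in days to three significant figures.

For the 1D instantaneous-source solution, setting ∂C/∂t = 0 at fixed x gives v²t² + 2Dt − x² = 0, so t = (√(D² + v²x²) − D)/v².
√(D² + v²x²) = √(0.0205² + 0.735² × 175²) = 128.6; v² = 0.540225.
t = (128.6 − 0.0205)/0.540225 = 238 days (vs. the pure-advection estimate x/v = 238 d).

238 days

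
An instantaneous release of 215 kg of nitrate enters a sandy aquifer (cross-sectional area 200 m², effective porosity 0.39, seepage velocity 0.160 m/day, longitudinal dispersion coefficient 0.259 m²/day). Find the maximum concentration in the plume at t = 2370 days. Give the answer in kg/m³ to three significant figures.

The peak of an instantaneous 1D plume sits at x = vt; there the Gaussian factor is 1 and C_max = M/(n_e·A·√(4πDt)), where n_e·A is the pore area the mass is dissolved in.
√(4πDt) = √(4π × 0.259 × 2370) = 87.83 m, so C_max = 215/(0.39 × 200 × 87.83) = 0.0314 kg/m³.

0.0314 kg/m³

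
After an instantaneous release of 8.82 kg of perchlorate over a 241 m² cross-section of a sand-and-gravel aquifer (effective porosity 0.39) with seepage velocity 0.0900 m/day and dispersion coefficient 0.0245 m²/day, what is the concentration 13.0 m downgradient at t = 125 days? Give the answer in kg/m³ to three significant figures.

0.0118 kg/m³

For an instantaneous plane source, C(x,t) = M/(n_e·A·√(4πDt)) · exp(−(x−vt)²/(4Dt)), with n_e·A the pore (flow) area.
Plume center vt = 0.0900 × 125 = 11.25 m, so the well at 13.0 m is 1.75 m downgradient of the peak.
√(4πDt) = 6.204 m, giving peak height M/(n_e·A·√(4πDt)) = 8.82/(0.39 × 241 × 6.204) = 0.01513 kg/m³.
(x−vt)²/(4Dt) = (1.75)²/(4 × 0.0245 × 125) = 0.2500; exp(−0.2500) = 0.7788.
C = 0.01513 × 0.7788 = 0.0118 kg/m³.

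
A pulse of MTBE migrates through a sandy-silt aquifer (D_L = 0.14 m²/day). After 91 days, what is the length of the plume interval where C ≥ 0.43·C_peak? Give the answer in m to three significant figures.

13.1 m

The plume is Gaussian with σ = √(2Dt) = √(2 × 0.14 × 91) = 5.048 m.
C/C_peak = exp(−Δx²/(2σ²)) = 0.43 ⇒ Δx = σ·√(−2 ln 0.43) = 5.048 × 1.299 = 6.557 m.
Width = 2Δx = 13.1 m.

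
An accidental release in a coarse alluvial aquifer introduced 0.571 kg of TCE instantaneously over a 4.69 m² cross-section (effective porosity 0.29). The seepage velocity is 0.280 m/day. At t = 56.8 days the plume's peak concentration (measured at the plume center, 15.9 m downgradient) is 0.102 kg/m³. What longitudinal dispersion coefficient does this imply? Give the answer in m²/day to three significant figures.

0.0237 m²/day

At the plume center C_max = M/(n_e·A·√(4πDt)), so D = M²/(4πt·(n_e·A·C_max)²).
n_e·A·C_max = 0.29 × 4.69 × 0.102 = 0.1387 kg/m.
D = 0.571²/(4π × 56.8 × 0.1387²) = 0.0237 m²/day.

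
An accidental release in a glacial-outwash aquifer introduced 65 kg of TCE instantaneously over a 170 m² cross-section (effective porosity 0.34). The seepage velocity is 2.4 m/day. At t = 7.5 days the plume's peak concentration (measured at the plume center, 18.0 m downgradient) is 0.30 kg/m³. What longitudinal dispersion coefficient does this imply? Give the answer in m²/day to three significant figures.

At the plume center C_max = M/(n_e·A·√(4πDt)), so D = M²/(4πt·(n_e·A·C_max)²).
n_e·A·C_max = 0.34 × 170 × 0.30 = 17.34 kg/m.
D = 65²/(4π × 7.5 × 17.34²) = 0.149 m²/day.

0.149 m²/day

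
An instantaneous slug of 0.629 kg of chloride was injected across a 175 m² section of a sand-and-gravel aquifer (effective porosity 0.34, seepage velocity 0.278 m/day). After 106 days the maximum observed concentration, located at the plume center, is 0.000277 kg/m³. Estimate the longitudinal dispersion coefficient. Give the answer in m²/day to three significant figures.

1.09 m²/day

At the plume center C_max = M/(n_e·A·√(4πDt)), so D = M²/(4πt·(n_e·A·C_max)²).
n_e·A·C_max = 0.34 × 175 × 0.000277 = 0.01648 kg/m.
D = 0.629²/(4π × 106 × 0.01648²) = 1.09 m²/day.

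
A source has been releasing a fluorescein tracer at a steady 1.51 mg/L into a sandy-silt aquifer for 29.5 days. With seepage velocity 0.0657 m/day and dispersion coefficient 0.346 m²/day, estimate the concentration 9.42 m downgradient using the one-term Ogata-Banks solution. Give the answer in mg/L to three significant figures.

0.0738 mg/L

For a continuous step input, C/C₀ ≈ ½·erfc((x−vt)/(2√(Dt))).
vt = 0.0657 × 29.5 = 1.93815 m and 2√(Dt) = 2√(0.346 × 29.5) = 6.390 m.
Argument (x−vt)/(2√(Dt)) = (9.42 − 1.93815)/6.390 = 1.171; ½·erfc(1.171) = 0.04886.
C = 1.51 × 0.04886 = 0.0738 mg/L.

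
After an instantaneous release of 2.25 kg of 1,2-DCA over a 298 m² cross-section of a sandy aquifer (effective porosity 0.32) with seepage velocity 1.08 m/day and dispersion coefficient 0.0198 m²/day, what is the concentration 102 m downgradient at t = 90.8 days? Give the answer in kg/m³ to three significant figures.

For an instantaneous plane source, C(x,t) = M/(n_e·A·√(4πDt)) · exp(−(x−vt)²/(4Dt)), with n_e·A the pore (flow) area.
Plume center vt = 1.08 × 90.8 = 98.064 m, so the well at 102 m is 3.936 m downgradient of the peak.
√(4πDt) = 4.753 m, giving peak height M/(n_e·A·√(4πDt)) = 2.25/(0.32 × 298 × 4.753) = 0.004964 kg/m³.
(x−vt)²/(4Dt) = (3.936)²/(4 × 0.0198 × 90.8) = 2.154; exp(−2.154) = 0.1160.
C = 0.004964 × 0.1160 = 0.000576 kg/m³.

0.000576 kg/m³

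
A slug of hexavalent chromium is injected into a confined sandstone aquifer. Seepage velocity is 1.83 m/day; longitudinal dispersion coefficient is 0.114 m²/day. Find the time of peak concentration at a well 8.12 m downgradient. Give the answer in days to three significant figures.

For the 1D instantaneous-source solution, setting ∂C/∂t = 0 at fixed x gives v²t² + 2Dt − x² = 0, so t = (√(D² + v²x²) − D)/v².
√(D² + v²x²) = √(0.114² + 1.83² × 8.12²) = 14.86; v² = 3.3489.
t = (14.86 − 0.114)/3.3489 = 4.40 days (vs. the pure-advection estimate x/v = 4.44 d).

4.40 days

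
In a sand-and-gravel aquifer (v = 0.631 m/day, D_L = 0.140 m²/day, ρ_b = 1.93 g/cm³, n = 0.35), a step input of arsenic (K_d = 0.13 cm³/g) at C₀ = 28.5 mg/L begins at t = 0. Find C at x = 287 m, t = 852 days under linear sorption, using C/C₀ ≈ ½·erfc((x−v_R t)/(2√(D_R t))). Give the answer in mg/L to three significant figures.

28.1 mg/L

Retardation factor R = 1 + ρ_b·K_d/n = 1 + 1.93 × 0.13/0.35 = 1.717.
Sorption retards both mechanisms: v_R = v/R = 0.3675 m/day, D_R = D/R = 0.08154 m²/day.
v_R·t = 0.3675 × 852 = 313.11 m; 2√(D_R t) = 16.67 m; argument = (287 − 313.11)/16.67 = -1.566.
C = C₀ × ½·erfc(-1.566) = 28.5 × 0.9866 = 28.1 mg/L.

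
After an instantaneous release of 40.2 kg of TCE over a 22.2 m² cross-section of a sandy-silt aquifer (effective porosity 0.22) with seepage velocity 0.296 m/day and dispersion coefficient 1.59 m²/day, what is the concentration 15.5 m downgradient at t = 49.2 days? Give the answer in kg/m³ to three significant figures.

For an instantaneous plane source, C(x,t) = M/(n_e·A·√(4πDt)) · exp(−(x−vt)²/(4Dt)), with n_e·A the pore (flow) area.
Plume center vt = 0.296 × 49.2 = 14.5632 m, so the well at 15.5 m is 0.9368 m downgradient of the peak.
√(4πDt) = 31.35 m, giving peak height M/(n_e·A·√(4πDt)) = 40.2/(0.22 × 22.2 × 31.35) = 0.2626 kg/m³.
(x−vt)²/(4Dt) = (0.9368)²/(4 × 1.59 × 49.2) = 0.002805; exp(−0.002805) = 0.9972.
C = 0.2626 × 0.9972 = 0.262 kg/m³.

0.262 kg/m³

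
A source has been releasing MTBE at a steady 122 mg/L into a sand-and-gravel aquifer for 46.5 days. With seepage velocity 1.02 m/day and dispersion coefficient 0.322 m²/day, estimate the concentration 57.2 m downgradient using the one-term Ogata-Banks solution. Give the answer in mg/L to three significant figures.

For a continuous step input, C/C₀ ≈ ½·erfc((x−vt)/(2√(Dt))).
vt = 1.02 × 46.5 = 47.43 m and 2√(Dt) = 2√(0.322 × 46.5) = 7.739 m.
Argument (x−vt)/(2√(Dt)) = (57.2 − 47.43)/7.739 = 1.262; ½·erfc(1.262) = 0.03715.
C = 122 × 0.03715 = 4.53 mg/L.

4.53 mg/L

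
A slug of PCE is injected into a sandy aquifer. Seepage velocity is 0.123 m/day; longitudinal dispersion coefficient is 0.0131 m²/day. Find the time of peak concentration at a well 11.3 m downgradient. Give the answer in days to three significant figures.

91.0 days

For the 1D instantaneous-source solution, setting ∂C/∂t = 0 at fixed x gives v²t² + 2Dt − x² = 0, so t = (√(D² + v²x²) − D)/v².
√(D² + v²x²) = √(0.0131² + 0.123² × 11.3²) = 1.390; v² = 0.015129.
t = (1.390 − 0.0131)/0.015129 = 91.0 days (vs. the pure-advection estimate x/v = 91.9 d).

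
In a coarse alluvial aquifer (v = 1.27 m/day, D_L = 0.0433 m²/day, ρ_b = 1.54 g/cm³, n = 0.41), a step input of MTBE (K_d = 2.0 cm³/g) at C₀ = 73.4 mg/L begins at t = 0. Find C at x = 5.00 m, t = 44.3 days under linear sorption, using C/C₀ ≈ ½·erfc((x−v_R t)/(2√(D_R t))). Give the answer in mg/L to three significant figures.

72.8 mg/L

Retardation factor R = 1 + ρ_b·K_d/n = 1 + 1.54 × 2.0/0.41 = 8.512.
Sorption retards both mechanisms: v_R = v/R = 0.1492 m/day, D_R = D/R = 0.005087 m²/day.
v_R·t = 0.1492 × 44.3 = 6.60956 m; 2√(D_R t) = 0.9494 m; argument = (5.00 − 6.60956)/0.9494 = -1.695.
C = C₀ × ½·erfc(-1.695) = 73.4 × 0.9917 = 72.8 mg/L.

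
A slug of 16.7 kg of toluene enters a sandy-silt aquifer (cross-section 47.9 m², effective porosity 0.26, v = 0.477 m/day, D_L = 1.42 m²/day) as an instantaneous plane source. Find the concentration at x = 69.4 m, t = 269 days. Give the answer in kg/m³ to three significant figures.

For an instantaneous plane source, C(x,t) = M/(n_e·A·√(4πDt)) · exp(−(x−vt)²/(4Dt)), with n_e·A the pore (flow) area.
Plume center vt = 0.477 × 269 = 128.313 m, so the well at 69.4 m is 58.913 m upgradient of the peak.
√(4πDt) = 69.28 m, giving peak height M/(n_e·A·√(4πDt)) = 16.7/(0.26 × 47.9 × 69.28) = 0.01936 kg/m³.
(x−vt)²/(4Dt) = (-58.913)²/(4 × 1.42 × 269) = 2.272; exp(−2.272) = 0.1031.
C = 0.01936 × 0.1031 = 0.00200 kg/m³.

0.00200 kg/m³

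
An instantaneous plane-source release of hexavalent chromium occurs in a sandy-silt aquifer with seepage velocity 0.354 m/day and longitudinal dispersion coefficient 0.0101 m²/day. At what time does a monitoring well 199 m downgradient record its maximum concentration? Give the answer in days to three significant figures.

562 days

For the 1D instantaneous-source solution, setting ∂C/∂t = 0 at fixed x gives v²t² + 2Dt − x² = 0, so t = (√(D² + v²x²) − D)/v².
√(D² + v²x²) = √(0.0101² + 0.354² × 199²) = 70.45; v² = 0.125316.
t = (70.45 − 0.0101)/0.125316 = 562 days (vs. the pure-advection estimate x/v = 562 d).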